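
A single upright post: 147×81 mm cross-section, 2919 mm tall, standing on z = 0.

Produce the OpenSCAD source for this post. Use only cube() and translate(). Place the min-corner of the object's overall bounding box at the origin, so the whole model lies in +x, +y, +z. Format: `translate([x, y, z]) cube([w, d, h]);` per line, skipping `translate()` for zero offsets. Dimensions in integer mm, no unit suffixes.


cube([147, 81, 2919]);


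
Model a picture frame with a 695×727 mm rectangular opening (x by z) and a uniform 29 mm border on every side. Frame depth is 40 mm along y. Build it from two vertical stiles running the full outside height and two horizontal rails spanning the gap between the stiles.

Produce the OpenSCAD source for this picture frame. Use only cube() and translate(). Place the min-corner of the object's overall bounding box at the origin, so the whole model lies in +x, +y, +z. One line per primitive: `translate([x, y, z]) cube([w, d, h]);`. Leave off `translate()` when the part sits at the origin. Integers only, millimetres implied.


cube([29, 40, 785]);
translate([724, 0, 0]) cube([29, 40, 785]);
translate([29, 0, 0]) cube([695, 40, 29]);
translate([29, 0, 756]) cube([695, 40, 29]);


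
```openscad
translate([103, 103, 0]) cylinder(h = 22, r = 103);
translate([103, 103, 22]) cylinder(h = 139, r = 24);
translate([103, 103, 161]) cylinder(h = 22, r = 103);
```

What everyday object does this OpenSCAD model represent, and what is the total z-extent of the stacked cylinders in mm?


A spool. The overall height is 183 mm.

Three coaxial cylinders, large–small–large — a spool. Two 22 mm flanges and a 139 mm core give 22 + 139 + 22 = 183 mm.


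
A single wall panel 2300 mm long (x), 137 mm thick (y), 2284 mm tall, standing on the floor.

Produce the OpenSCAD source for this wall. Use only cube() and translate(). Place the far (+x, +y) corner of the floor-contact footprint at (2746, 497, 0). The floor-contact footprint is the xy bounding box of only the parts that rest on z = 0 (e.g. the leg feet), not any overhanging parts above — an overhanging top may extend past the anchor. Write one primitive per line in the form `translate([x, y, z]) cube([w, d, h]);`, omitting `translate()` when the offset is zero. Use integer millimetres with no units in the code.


translate([446, 360, 0]) cube([2300, 137, 2284]);


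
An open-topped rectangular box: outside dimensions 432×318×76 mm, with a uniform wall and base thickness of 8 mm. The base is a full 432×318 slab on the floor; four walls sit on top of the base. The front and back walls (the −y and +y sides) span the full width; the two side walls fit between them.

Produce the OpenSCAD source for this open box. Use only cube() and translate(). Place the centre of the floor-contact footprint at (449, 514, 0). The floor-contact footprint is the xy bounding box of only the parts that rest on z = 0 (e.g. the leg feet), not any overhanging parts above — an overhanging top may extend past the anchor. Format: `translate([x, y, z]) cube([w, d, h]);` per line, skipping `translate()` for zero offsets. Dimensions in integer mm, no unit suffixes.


translate([233, 355, 0]) cube([432, 318, 8]);
translate([233, 355, 8]) cube([432, 8, 68]);
translate([233, 665, 8]) cube([432, 8, 68]);
translate([233, 363, 8]) cube([8, 302, 68]);
translate([657, 363, 8]) cube([8, 302, 68]);


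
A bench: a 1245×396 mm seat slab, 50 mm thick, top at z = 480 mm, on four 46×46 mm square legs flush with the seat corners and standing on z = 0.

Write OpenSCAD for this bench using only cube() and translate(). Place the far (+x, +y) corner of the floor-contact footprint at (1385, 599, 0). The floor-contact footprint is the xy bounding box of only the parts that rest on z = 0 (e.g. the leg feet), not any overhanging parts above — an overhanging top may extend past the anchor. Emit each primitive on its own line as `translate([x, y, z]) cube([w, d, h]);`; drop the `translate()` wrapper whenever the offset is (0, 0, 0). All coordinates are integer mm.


translate([140, 203, 430]) cube([1245, 396, 50]);
translate([140, 203, 0]) cube([46, 46, 430]);
translate([140, 553, 0]) cube([46, 46, 430]);
translate([1339, 203, 0]) cube([46, 46, 430]);
translate([1339, 553, 0]) cube([46, 46, 430]);


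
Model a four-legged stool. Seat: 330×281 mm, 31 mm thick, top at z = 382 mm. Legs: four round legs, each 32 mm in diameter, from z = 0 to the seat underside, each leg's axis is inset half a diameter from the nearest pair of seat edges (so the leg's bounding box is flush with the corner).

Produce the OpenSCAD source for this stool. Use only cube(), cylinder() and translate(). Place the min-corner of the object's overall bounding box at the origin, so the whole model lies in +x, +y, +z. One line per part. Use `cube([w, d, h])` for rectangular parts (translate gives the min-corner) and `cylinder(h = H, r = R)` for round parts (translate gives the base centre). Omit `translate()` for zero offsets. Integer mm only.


translate([0, 0, 351]) cube([330, 281, 31]);
translate([16, 16, 0]) cylinder(h = 351, r = 16);
translate([314, 16, 0]) cylinder(h = 351, r = 16);
translate([16, 265, 0]) cylinder(h = 351, r = 16);
translate([314, 265, 0]) cylinder(h = 351, r = 16);


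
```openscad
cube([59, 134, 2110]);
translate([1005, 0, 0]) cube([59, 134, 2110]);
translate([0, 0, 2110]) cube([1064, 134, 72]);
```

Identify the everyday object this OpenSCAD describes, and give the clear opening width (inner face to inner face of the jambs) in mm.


A door frame. The clear opening width is 946 mm.

Two 2110 mm tall posts with a header on top — a door frame. The left jamb is 59 mm wide at x = 0; the right jamb starts at x = 1005. The clear opening is 1005 − 59 = 946 mm.


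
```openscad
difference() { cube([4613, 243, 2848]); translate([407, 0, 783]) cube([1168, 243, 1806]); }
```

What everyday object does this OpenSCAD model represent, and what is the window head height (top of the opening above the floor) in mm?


A wall with a window opening. The window head height is 2589 mm.

A wall with a rectangular opening subtracted — a window. Sill at z = 783, opening 1806 mm tall, so the head is at 783 + 1806 = 2589 mm.


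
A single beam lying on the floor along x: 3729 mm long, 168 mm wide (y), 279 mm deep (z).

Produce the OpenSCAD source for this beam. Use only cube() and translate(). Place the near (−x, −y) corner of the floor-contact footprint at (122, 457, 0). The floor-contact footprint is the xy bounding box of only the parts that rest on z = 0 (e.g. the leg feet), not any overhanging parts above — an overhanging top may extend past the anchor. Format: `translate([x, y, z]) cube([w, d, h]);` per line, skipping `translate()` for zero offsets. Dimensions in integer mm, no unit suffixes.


translate([122, 457, 0]) cube([3729, 168, 279]);


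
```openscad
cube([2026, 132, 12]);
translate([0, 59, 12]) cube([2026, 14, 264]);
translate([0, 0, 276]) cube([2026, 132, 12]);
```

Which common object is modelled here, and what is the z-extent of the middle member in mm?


An I-beam. The web height is 264 mm.

Two wide flanges with a thin centred web — an I-beam. Overall 288 mm minus two 12 mm flanges gives a web of 288 − 2·12 = 264 mm.


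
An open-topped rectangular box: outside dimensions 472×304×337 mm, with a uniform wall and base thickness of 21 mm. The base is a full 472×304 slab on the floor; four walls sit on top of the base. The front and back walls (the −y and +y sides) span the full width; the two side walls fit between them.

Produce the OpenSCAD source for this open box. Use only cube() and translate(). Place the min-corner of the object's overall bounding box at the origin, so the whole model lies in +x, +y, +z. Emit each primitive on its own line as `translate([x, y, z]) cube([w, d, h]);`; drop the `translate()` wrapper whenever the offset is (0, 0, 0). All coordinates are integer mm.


cube([472, 304, 21]);
translate([0, 0, 21]) cube([472, 21, 316]);
translate([0, 283, 21]) cube([472, 21, 316]);
translate([0, 21, 21]) cube([21, 262, 316]);
translate([451, 21, 21]) cube([21, 262, 316]);


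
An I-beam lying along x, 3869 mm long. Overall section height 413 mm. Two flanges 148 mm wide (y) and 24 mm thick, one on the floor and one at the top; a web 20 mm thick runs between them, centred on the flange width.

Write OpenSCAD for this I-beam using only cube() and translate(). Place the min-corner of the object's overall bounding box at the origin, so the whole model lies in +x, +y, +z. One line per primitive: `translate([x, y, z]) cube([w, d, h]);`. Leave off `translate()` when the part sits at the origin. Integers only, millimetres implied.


cube([3869, 148, 24]);
translate([0, 64, 24]) cube([3869, 20, 365]);
translate([0, 0, 389]) cube([3869, 148, 24]);


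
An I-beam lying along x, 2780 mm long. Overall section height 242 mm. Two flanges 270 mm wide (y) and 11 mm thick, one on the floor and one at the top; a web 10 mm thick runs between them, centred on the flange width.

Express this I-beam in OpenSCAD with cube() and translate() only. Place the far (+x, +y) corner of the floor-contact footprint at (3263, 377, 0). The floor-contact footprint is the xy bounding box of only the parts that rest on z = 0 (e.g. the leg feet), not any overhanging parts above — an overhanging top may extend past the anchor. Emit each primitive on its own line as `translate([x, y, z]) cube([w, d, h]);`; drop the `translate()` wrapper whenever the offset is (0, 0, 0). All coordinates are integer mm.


translate([483, 107, 0]) cube([2780, 270, 11]);
translate([483, 237, 11]) cube([2780, 10, 220]);
translate([483, 107, 231]) cube([2780, 270, 11]);


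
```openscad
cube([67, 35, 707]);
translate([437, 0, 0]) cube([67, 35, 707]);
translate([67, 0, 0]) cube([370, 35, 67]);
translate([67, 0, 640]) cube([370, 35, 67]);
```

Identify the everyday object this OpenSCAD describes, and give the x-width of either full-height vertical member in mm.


A picture frame. The border width is 67 mm.

Four thin pieces enclosing a rectangular opening — a picture frame. The two full-height stiles are 707 mm tall; the top rail sits at z = 640 and is 67 mm tall, so the border above the opening is 707 − 640 = 67 mm, matching the stile x-width.


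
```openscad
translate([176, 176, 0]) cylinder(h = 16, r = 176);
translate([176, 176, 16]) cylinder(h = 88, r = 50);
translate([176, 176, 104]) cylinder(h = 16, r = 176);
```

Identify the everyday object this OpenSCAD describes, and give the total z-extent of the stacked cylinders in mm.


A spool. The overall height is 120 mm.

Three coaxial cylinders, large–small–large — a spool. Two 16 mm flanges and a 88 mm core give 16 + 88 + 16 = 120 mm.


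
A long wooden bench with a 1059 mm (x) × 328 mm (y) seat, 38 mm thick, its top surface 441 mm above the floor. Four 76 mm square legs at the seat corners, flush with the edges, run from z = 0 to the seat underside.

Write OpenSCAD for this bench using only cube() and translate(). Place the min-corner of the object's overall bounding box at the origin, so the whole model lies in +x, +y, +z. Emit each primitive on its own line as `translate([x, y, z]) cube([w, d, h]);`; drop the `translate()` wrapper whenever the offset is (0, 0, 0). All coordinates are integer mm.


translate([0, 0, 403]) cube([1059, 328, 38]);
cube([76, 76, 403]);
translate([0, 252, 0]) cube([76, 76, 403]);
translate([983, 0, 0]) cube([76, 76, 403]);
translate([983, 252, 0]) cube([76, 76, 403]);


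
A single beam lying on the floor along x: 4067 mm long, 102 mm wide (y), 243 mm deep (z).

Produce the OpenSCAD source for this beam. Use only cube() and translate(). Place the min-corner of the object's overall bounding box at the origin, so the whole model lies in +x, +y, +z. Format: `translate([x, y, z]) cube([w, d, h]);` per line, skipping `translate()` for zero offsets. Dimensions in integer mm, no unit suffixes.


cube([4067, 102, 243]);


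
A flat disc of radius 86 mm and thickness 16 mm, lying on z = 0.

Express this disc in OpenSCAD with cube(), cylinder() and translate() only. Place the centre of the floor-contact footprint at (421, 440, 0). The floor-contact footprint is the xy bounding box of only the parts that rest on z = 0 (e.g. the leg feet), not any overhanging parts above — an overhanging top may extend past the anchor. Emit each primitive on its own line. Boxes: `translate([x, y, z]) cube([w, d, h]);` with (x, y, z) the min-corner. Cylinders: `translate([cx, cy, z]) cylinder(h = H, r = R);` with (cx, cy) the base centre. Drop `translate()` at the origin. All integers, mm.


translate([421, 440, 0]) cylinder(h = 16, r = 86);


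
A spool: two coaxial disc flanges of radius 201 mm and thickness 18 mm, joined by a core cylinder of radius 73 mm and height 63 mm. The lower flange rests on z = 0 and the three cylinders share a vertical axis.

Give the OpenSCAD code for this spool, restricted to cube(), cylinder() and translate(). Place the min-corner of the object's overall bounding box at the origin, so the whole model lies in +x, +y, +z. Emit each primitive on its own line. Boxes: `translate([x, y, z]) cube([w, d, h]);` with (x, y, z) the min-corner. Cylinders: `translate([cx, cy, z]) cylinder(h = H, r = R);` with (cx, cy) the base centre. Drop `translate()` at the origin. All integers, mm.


translate([201, 201, 0]) cylinder(h = 18, r = 201);
translate([201, 201, 18]) cylinder(h = 63, r = 73);
translate([201, 201, 81]) cylinder(h = 18, r = 201);


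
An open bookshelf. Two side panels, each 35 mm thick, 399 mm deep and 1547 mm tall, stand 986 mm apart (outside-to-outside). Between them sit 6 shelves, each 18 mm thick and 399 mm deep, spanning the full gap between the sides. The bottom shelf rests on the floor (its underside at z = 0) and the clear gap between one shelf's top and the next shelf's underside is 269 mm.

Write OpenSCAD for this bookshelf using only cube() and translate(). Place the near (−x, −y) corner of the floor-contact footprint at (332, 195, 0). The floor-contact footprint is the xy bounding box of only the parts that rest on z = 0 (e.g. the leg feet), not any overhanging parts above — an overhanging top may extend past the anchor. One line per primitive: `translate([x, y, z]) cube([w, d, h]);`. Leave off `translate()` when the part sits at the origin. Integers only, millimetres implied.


translate([332, 195, 0]) cube([35, 399, 1547]);
translate([1283, 195, 0]) cube([35, 399, 1547]);
translate([367, 195, 0]) cube([916, 399, 18]);
translate([367, 195, 287]) cube([916, 399, 18]);
translate([367, 195, 574]) cube([916, 399, 18]);
translate([367, 195, 861]) cube([916, 399, 18]);
translate([367, 195, 1148]) cube([916, 399, 18]);
translate([367, 195, 1435]) cube([916, 399, 18]);


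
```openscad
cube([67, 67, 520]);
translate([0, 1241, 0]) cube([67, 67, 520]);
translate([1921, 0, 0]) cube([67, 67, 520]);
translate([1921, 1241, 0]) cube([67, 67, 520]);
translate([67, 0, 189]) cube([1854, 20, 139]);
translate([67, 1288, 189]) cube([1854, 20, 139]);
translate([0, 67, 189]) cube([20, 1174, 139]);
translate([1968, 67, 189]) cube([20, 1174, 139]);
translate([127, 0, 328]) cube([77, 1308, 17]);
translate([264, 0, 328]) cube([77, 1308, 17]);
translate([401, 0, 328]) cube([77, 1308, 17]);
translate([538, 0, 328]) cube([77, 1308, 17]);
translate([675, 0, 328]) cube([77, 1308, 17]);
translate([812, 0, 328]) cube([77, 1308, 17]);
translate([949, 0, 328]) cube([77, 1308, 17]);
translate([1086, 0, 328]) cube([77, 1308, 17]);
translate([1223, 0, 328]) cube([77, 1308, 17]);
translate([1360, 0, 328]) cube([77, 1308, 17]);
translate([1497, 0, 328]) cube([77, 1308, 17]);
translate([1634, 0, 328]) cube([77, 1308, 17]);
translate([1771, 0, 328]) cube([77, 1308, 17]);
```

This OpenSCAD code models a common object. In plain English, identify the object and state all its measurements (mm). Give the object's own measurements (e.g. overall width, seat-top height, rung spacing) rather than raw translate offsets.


A bed frame 1988 mm long (x) by 1308 mm wide (y). Four 67×67 mm corner posts, 520 mm tall, at the corners of the footprint. Four rails of 20 mm thickness and 139 mm height run between adjacent posts with their undersides at z = 189 mm, their outer faces flush with the outside of the frame (the two x-running rails run between the posts' inner faces; the two y-running rails run between the posts' inner faces). 13 slats, each 77 mm wide (x) and 17 mm thick, lie across the top of the two x-running rails, running the full 1308 mm width of the frame in y; along x they sit between the end posts with a 60 mm gap after the −x posts and between neighbouring slats, leaving 73 mm before the +x posts.


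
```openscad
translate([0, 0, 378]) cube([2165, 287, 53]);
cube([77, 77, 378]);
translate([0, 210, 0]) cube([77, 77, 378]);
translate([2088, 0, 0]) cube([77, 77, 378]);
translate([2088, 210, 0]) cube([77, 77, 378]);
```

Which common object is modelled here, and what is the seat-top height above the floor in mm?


A bench. The seat-top height is 431 mm.

A long slab on four corner posts — a bench. The slab sits at z = 378 with thickness 53, so the top is 378 + 53 = 431 mm.


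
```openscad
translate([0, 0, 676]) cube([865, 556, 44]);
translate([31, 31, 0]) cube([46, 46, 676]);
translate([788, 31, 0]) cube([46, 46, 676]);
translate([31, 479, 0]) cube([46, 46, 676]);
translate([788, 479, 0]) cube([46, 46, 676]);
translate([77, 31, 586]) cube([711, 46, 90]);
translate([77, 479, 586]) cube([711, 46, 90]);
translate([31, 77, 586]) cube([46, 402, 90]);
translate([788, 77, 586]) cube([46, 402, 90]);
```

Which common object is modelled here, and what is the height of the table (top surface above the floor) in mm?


A table. The table height is 720 mm.

A 865×556×44 slab sits at z = 676 on four 46 mm square posts — a table. The top surface is at 676 + 44 = 720 mm.


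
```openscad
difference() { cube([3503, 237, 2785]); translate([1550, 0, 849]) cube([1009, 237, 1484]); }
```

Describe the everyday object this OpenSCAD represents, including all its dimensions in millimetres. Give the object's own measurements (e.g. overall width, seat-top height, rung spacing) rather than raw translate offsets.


A wall 3503 mm long (x), 237 mm thick (y), 2785 mm tall, with a rectangular window opening cut through it. The opening is 1009 mm wide and 1484 mm tall; its sill is at z = 849 mm and its near (−x) edge is 1550 mm from the wall's −x end. The opening passes through the full wall thickness.


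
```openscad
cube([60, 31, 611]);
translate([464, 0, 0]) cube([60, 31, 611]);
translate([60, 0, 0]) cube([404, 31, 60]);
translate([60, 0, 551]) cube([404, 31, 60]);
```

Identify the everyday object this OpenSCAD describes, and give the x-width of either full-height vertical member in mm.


A picture frame. The border width is 60 mm.

Four thin pieces enclosing a rectangular opening — a picture frame. The two full-height stiles are 611 mm tall; the top rail sits at z = 551 and is 60 mm tall, so the border above the opening is 611 − 551 = 60 mm, matching the stile x-width.


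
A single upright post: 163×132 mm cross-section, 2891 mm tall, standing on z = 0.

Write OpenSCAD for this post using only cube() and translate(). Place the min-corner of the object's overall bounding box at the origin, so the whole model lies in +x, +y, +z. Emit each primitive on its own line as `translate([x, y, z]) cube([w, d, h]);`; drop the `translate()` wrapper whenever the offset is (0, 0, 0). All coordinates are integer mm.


cube([163, 132, 2891]);


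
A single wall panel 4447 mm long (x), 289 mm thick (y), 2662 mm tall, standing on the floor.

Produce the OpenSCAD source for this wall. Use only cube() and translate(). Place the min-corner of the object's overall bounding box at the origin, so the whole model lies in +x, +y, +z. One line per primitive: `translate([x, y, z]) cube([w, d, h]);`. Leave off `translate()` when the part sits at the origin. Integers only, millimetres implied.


cube([4447, 289, 2662]);


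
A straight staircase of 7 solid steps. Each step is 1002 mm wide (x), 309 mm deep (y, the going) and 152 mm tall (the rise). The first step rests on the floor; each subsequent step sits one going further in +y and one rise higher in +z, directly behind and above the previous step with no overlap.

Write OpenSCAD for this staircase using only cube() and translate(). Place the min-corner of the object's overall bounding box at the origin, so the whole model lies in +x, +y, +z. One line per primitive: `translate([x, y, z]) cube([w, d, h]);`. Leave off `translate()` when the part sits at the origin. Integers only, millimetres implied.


cube([1002, 309, 152]);
translate([0, 309, 152]) cube([1002, 309, 152]);
translate([0, 618, 304]) cube([1002, 309, 152]);
translate([0, 927, 456]) cube([1002, 309, 152]);
translate([0, 1236, 608]) cube([1002, 309, 152]);
translate([0, 1545, 760]) cube([1002, 309, 152]);
translate([0, 1854, 912]) cube([1002, 309, 152]);


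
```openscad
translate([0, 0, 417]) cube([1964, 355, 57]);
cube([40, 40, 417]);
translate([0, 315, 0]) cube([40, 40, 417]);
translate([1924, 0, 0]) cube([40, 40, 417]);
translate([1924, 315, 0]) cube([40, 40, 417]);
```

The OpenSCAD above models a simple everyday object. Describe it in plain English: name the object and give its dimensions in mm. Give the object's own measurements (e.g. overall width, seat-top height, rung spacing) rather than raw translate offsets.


A bench: a 1964×355 mm seat slab, 57 mm thick, top at z = 474 mm, on four 40×40 mm square legs flush with the seat corners and standing on z = 0.


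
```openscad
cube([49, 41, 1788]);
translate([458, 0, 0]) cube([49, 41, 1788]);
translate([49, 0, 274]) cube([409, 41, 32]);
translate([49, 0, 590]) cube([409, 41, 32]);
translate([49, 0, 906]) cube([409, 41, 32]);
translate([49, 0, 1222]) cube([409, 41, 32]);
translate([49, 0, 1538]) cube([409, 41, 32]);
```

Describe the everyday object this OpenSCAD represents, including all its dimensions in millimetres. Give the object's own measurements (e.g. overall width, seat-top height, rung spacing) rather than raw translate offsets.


A straight ladder. Two 49×41 mm vertical rails, 1788 mm tall, stand 507 mm apart (outside-to-outside) with their front faces coplanar on the −y side. 5 rungs, each 41 mm deep and 32 mm tall, span between the inner faces of the rails, front faces flush with the rails. The lowest rung's underside is at z = 274 mm and rungs are spaced 316 mm apart (underside to underside).


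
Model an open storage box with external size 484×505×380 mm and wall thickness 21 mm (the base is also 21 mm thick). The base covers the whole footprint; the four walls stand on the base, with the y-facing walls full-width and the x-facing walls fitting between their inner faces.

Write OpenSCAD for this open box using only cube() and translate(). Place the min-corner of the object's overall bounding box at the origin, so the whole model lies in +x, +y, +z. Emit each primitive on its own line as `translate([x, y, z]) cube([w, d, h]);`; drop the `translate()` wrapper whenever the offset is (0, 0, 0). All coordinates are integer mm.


cube([484, 505, 21]);
translate([0, 0, 21]) cube([484, 21, 359]);
translate([0, 484, 21]) cube([484, 21, 359]);
translate([0, 21, 21]) cube([21, 463, 359]);
translate([463, 21, 21]) cube([21, 463, 359]);


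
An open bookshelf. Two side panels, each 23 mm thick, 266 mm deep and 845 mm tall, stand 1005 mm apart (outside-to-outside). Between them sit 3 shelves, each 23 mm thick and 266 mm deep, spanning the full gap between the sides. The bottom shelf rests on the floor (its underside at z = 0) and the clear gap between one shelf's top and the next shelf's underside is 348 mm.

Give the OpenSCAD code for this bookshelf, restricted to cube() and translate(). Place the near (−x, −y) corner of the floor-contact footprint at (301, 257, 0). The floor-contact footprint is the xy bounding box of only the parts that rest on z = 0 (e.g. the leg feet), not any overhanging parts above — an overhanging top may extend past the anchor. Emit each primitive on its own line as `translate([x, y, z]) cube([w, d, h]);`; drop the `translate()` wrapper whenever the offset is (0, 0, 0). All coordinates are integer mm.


translate([301, 257, 0]) cube([23, 266, 845]);
translate([1283, 257, 0]) cube([23, 266, 845]);
translate([324, 257, 0]) cube([959, 266, 23]);
translate([324, 257, 371]) cube([959, 266, 23]);
translate([324, 257, 742]) cube([959, 266, 23]);


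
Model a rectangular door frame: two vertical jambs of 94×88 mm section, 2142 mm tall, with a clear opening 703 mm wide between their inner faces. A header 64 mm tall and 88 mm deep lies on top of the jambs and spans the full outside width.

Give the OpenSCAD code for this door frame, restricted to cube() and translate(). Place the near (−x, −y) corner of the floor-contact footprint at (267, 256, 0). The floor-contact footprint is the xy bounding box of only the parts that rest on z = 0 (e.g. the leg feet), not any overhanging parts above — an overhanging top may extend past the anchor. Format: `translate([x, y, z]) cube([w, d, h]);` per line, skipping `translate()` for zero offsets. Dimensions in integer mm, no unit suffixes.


translate([267, 256, 0]) cube([94, 88, 2142]);
translate([1064, 256, 0]) cube([94, 88, 2142]);
translate([267, 256, 2142]) cube([891, 88, 64]);


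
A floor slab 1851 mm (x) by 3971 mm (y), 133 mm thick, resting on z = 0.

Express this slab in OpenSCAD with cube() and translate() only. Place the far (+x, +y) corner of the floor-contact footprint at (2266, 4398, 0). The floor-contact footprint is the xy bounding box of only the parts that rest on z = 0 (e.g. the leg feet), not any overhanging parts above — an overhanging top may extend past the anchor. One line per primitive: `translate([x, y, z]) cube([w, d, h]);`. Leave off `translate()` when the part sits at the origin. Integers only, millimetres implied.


translate([415, 427, 0]) cube([1851, 3971, 133]);


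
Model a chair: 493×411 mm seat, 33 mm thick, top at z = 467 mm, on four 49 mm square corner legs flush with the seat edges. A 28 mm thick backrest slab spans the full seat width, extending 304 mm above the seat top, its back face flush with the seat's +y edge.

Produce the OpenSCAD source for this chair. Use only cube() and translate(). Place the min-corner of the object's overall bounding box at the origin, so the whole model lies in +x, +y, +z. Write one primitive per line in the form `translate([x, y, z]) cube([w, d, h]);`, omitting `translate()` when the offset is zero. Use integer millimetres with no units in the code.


translate([0, 0, 434]) cube([493, 411, 33]);
cube([49, 49, 434]);
translate([444, 0, 0]) cube([49, 49, 434]);
translate([0, 362, 0]) cube([49, 49, 434]);
translate([444, 362, 0]) cube([49, 49, 434]);
translate([0, 383, 467]) cube([493, 28, 304]);


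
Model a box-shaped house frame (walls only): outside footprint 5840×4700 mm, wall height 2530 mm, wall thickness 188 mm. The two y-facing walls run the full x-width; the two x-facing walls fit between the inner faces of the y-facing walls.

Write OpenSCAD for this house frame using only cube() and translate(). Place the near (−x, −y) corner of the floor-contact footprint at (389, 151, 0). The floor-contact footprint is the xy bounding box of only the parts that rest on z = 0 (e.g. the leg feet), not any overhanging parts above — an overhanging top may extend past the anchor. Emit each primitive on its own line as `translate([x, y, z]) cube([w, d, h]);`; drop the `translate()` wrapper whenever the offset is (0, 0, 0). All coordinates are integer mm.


translate([389, 151, 0]) cube([5840, 188, 2530]);
translate([389, 4663, 0]) cube([5840, 188, 2530]);
translate([389, 339, 0]) cube([188, 4324, 2530]);
translate([6041, 339, 0]) cube([188, 4324, 2530]);


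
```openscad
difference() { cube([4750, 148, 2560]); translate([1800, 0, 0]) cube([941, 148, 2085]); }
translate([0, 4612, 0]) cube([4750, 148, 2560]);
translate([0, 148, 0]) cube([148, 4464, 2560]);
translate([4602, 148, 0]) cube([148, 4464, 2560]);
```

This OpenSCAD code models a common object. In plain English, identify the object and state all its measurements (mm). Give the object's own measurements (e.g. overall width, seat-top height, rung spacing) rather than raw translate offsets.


A single room: four walls, each 2560 mm tall and 148 mm thick, enclosing an outside footprint 4750×4760 mm (x × y), no floor or roof. The front and back walls (−y and +y sides) run the full x-width; the side walls fit between their inner faces. A door opening 941 mm wide and 2085 mm tall is cut through the front wall from the floor up, its −x edge 1800 mm from the wall's −x end.


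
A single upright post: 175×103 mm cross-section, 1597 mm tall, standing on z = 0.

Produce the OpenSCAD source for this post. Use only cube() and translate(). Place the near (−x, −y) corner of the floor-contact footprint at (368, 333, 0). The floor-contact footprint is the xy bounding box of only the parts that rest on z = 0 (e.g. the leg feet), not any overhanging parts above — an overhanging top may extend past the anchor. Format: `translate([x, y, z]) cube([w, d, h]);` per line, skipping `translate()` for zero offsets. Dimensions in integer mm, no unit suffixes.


translate([368, 333, 0]) cube([175, 103, 1597]);


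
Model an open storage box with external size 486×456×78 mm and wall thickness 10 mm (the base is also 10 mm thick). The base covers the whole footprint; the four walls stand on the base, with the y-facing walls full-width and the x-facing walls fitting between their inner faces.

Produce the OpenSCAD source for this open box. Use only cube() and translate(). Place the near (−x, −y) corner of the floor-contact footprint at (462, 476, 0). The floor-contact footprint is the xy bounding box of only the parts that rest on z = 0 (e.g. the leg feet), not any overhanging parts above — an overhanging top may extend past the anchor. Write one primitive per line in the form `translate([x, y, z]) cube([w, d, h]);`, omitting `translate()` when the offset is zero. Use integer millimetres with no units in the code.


translate([462, 476, 0]) cube([486, 456, 10]);
translate([462, 476, 10]) cube([486, 10, 68]);
translate([462, 922, 10]) cube([486, 10, 68]);
translate([462, 486, 10]) cube([10, 436, 68]);
translate([938, 486, 10]) cube([10, 436, 68]);


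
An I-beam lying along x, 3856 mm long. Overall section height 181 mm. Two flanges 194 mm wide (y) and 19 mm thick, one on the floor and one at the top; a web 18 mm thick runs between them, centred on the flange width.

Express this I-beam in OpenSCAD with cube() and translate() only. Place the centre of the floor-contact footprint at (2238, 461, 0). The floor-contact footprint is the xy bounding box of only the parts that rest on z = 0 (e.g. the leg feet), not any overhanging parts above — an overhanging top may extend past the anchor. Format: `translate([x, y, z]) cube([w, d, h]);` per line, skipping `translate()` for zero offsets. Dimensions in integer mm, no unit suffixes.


translate([310, 364, 0]) cube([3856, 194, 19]);
translate([310, 452, 19]) cube([3856, 18, 143]);
translate([310, 364, 162]) cube([3856, 194, 19]);


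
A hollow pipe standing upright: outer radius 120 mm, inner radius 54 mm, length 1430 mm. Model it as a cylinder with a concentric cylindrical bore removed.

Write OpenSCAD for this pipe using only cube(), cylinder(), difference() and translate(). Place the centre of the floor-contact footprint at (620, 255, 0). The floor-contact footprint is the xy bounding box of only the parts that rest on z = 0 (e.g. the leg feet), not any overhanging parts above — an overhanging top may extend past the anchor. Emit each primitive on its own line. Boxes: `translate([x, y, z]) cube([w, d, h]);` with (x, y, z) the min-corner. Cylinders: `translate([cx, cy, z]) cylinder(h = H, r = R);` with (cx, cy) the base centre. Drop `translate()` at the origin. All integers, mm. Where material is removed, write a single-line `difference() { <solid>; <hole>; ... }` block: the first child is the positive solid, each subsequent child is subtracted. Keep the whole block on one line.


difference() { translate([620, 255, 0]) cylinder(h = 1430, r = 120); translate([620, 255, 0]) cylinder(h = 1430, r = 54); }


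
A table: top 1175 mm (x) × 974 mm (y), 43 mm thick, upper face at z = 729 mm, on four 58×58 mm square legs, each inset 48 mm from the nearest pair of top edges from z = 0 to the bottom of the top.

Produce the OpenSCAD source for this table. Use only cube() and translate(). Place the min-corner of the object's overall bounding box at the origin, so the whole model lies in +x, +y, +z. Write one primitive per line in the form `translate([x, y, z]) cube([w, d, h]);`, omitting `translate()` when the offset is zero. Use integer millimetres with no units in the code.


// leg_h = 729 - 43 = 686
translate([0, 0, 686]) cube([1175, 974, 43]);
translate([48, 48, 0]) cube([58, 58, 686]);
translate([1069, 48, 0]) cube([58, 58, 686]);
translate([48, 868, 0]) cube([58, 58, 686]);
translate([1069, 868, 0]) cube([58, 58, 686]);


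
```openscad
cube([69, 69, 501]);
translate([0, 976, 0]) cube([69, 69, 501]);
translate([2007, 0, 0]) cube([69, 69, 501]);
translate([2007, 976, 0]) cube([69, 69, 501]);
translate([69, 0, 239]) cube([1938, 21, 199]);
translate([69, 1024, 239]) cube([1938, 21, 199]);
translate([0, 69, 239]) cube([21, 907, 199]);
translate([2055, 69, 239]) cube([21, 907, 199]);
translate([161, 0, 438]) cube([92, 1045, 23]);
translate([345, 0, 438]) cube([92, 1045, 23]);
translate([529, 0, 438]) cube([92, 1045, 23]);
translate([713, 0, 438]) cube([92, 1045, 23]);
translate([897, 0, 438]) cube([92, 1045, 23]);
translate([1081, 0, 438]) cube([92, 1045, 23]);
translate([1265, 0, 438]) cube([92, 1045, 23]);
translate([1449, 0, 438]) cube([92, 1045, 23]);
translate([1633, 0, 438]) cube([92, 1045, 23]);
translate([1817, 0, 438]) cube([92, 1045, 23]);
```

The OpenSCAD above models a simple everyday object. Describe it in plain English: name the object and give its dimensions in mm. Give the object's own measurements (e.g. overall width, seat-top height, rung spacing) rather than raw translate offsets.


A bed frame 2076 mm long (x) by 1045 mm wide (y). Four 69×69 mm corner posts, 501 mm tall, at the corners of the footprint. Four rails of 21 mm thickness and 199 mm height run between adjacent posts with their undersides at z = 239 mm, their outer faces flush with the outside of the frame (the two x-running rails run between the posts' inner faces; the two y-running rails run between the posts' inner faces). 10 slats, each 92 mm wide (x) and 23 mm thick, lie across the top of the two x-running rails, running the full 1045 mm width of the frame in y; along x they sit between the end posts with a 92 mm gap after the −x posts and between neighbouring slats, leaving 98 mm before the +x posts.


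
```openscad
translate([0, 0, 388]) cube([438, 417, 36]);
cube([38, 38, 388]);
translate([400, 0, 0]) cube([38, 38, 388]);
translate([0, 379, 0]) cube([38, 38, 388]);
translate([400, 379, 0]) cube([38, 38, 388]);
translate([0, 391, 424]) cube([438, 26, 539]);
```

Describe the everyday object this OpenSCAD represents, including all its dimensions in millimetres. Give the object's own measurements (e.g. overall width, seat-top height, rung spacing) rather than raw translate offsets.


A chair. The seat is a 438×417×36 mm slab with its top at z = 424 mm, on four 38×38 mm corner legs (flush with the seat edges, standing on z = 0). A flat backrest 26 mm thick, 539 mm tall, spans the full seat width and rises from the seat top along its +y edge, rear face flush with the rear of the seat.


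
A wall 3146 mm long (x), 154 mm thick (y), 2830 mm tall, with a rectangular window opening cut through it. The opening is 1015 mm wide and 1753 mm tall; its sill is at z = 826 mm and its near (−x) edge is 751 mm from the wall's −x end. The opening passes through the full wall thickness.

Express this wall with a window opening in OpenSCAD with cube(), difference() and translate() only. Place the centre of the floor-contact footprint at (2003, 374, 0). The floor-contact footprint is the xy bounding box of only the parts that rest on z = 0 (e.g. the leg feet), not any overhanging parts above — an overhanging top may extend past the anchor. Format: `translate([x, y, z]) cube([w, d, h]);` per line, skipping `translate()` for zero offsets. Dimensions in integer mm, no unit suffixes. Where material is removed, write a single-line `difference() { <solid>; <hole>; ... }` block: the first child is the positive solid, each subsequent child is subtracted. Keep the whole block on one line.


difference() { translate([430, 297, 0]) cube([3146, 154, 2830]); translate([1181, 297, 826]) cube([1015, 154, 1753]); }


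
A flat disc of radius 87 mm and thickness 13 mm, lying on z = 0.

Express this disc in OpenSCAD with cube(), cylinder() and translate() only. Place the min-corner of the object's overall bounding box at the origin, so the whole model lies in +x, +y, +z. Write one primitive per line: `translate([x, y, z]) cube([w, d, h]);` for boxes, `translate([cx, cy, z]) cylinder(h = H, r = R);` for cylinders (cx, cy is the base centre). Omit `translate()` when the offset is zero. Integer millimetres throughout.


translate([87, 87, 0]) cylinder(h = 13, r = 87);


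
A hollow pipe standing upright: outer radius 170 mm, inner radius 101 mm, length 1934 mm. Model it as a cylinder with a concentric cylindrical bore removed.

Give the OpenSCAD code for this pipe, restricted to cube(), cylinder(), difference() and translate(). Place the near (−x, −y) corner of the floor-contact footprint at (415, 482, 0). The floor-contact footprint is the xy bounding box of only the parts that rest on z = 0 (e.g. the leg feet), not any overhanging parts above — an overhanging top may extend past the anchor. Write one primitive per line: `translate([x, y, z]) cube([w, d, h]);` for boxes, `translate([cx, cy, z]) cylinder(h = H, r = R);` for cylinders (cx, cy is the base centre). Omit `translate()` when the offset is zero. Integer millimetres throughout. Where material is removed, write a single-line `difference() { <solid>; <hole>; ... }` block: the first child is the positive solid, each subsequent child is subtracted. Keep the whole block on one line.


difference() { translate([585, 652, 0]) cylinder(h = 1934, r = 170); translate([585, 652, 0]) cylinder(h = 1934, r = 101); }


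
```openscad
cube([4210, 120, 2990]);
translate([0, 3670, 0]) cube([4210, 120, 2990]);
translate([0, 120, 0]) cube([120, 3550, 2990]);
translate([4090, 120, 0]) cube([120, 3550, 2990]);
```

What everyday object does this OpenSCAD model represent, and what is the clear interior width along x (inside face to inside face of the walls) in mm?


A house (or room) frame. The interior width is 3970 mm.

Four 2990 mm walls enclosing a rectangle with no floor or roof — a room or house frame. Outside width is 4210 mm and wall thickness is 120 mm, so the interior width is 4210 − 2 × 120 = 3970 mm.


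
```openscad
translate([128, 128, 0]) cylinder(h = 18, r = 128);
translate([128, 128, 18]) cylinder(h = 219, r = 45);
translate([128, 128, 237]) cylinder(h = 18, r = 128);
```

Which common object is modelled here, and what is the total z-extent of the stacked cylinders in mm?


A spool. The overall height is 255 mm.

Three coaxial cylinders, large–small–large — a spool. Two 18 mm flanges and a 219 mm core give 18 + 219 + 18 = 255 mm.


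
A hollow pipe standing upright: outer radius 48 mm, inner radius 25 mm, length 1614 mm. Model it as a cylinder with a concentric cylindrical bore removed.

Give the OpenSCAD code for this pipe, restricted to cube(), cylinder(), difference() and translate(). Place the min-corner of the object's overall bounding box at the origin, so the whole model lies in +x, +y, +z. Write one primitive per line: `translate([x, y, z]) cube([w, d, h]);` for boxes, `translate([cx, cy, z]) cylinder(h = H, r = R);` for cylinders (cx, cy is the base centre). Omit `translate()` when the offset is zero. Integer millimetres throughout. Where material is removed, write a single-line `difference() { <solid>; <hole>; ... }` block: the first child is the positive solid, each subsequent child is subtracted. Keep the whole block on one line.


difference() { translate([48, 48, 0]) cylinder(h = 1614, r = 48); translate([48, 48, 0]) cylinder(h = 1614, r = 25); }
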